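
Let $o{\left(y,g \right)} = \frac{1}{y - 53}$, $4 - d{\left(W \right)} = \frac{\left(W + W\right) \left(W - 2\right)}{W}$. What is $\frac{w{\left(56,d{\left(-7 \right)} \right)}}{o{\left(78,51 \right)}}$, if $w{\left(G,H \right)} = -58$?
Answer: $-1450$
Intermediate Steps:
$d{\left(W \right)} = 8 - 2 W$ ($d{\left(W \right)} = 4 - \frac{\left(W + W\right) \left(W - 2\right)}{W} = 4 - \frac{2 W \left(-2 + W\right)}{W} = 4 - \left(-4 + 2 W\right) = 8 - 2 W$)
$o{\left(y,g \right)} = \frac{1}{-53 + y}$
$\frac{w{\left(56,d{\left(-7 \right)} \right)}}{o{\left(78,51 \right)}} = - \frac{58}{\frac{1}{-53 + 78}} = - \frac{58}{\frac{1}{25}} = - 58 \frac{1}{\frac{1}{25}} = \left(-58\right) 25 = -1450$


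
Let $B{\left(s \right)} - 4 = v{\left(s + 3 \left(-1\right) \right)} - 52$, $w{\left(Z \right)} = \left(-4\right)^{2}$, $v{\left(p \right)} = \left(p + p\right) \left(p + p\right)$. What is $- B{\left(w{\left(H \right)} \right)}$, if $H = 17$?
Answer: $-628$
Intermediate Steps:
$v{\left(p \right)} = 4 p^{2}$ ($v{\left(p \right)} = 2 p 2 p = 4 p^{2}$)
$w{\left(Z \right)} = 16$
$B{\left(s \right)} = -48 + 4 \left(-3 + s\right)^{2}$ ($B{\left(s \right)} = 4 + \left(4 \left(s + 3 \left(-1\right)\right)^{2} - 52\right) = 4 + \left(4 \left(s - 3\right)^{2} - 52\right) = 4 + \left(4 \left(-3 + s\right)^{2} - 52\right) = 4 + \left(-52 + 4 \left(-3 + s\right)^{2}\right) = -48 + 4 \left(-3 + s\right)^{2}$)
$- B{\left(w{\left(H \right)} \right)} = - (-48 + 4 \left(-3 + 16\right)^{2}) = - (-48 + 4 \cdot 13^{2}) = - (-48 + 4 \cdot 169) = - (-48 + 676) = \left(-1\right) 628 = -628$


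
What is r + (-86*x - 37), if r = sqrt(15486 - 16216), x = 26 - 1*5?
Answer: -1843 + I*sqrt(730) ≈ -1843.0 + 27.019*I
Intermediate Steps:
x = 21 (x = 26 - 5 = 21)
r = I*sqrt(730) (r = sqrt(-730) = I*sqrt(730) ≈ 27.019*I)
r + (-86*x - 37) = I*sqrt(730) + (-86*21 - 37) = I*sqrt(730) + (-1806 - 37) = I*sqrt(730) - 1843 = -1843 + I*sqrt(730)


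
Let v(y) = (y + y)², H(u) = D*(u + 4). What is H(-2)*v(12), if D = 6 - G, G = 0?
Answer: 6912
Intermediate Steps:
D = 6 (D = 6 - 1*0 = 6 + 0 = 6)
H(u) = 24 + 6*u (H(u) = 6*(u + 4) = 6*(4 + u) = 24 + 6*u)
v(y) = 4*y² (v(y) = (2*y)² = 4*y²)
H(-2)*v(12) = (24 + 6*(-2))*(4*12²) = (24 - 12)*(4*144) = 12*576 = 6912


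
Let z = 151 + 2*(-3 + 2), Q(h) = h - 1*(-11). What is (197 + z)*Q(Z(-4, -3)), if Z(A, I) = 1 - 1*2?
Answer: 3460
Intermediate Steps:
Z(A, I) = -1 (Z(A, I) = 1 - 2 = -1)
Q(h) = 11 + h (Q(h) = h + 11 = 11 + h)
z = 149 (z = 151 + 2*(-1) = 151 - 2 = 149)
(197 + z)*Q(Z(-4, -3)) = (197 + 149)*(11 - 1) = 346*10 = 3460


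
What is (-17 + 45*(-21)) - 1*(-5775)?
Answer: 4813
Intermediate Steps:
(-17 + 45*(-21)) - 1*(-5775) = (-17 - 945) + 5775 = -962 + 5775 = 4813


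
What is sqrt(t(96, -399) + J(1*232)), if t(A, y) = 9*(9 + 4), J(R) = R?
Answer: sqrt(349) ≈ 18.682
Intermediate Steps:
t(A, y) = 117 (t(A, y) = 9*13 = 117)
sqrt(t(96, -399) + J(1*232)) = sqrt(117 + 1*232) = sqrt(117 + 232) = sqrt(349)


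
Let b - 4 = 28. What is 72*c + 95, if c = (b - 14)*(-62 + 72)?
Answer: 13055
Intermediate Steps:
b = 32 (b = 4 + 28 = 32)
c = 180 (c = (32 - 14)*(-62 + 72) = 18*10 = 180)
72*c + 95 = 72*180 + 95 = 12960 + 95 = 13055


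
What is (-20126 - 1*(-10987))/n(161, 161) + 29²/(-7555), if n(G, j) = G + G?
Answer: -69315947/2432710 ≈ -28.493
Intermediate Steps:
n(G, j) = 2*G
(-20126 - 1*(-10987))/n(161, 161) + 29²/(-7555) = (-20126 - 1*(-10987))/((2*161)) + 29²/(-7555) = (-20126 + 10987)/322 + 841*(-1/7555) = -9139*1/322 - 841/7555 = -9139/322 - 841/7555 = -69315947/2432710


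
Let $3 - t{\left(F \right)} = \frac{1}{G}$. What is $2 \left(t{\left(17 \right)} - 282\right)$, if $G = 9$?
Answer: $- \frac{5024}{9} \approx -558.22$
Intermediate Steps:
$t{\left(F \right)} = \frac{26}{9}$ ($t{\left(F \right)} = 3 - \frac{1}{9} = \frac{26}{9}$)
$2 \left(t{\left(17 \right)} - 282\right) = 2 \left(\frac{26}{9} - 282\right) = 2 \left(- \frac{2512}{9}\right) = - \frac{5024}{9}$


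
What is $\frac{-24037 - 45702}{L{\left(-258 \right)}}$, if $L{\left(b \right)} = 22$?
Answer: $- \frac{69739}{22} \approx -3170.0$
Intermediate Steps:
$\frac{-24037 - 45702}{L{\left(-258 \right)}} = \frac{-24037 - 45702}{22} = \left(-69739\right) \frac{1}{22} = - \frac{69739}{22}$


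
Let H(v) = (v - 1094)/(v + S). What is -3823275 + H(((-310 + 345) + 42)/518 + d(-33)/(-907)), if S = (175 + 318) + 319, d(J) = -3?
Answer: -208406851016018/54510015 ≈ -3.8233e+6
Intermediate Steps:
S = 812 (S = 493 + 319 = 812)
H(v) = (-1094 + v)/(812 + v) (H(v) = (v - 1094)/(v + 812) = (-1094 + v)/(812 + v))
-3823275 + H(((-310 + 345) + 42)/518 + d(-33)/(-907)) = -3823275 + (-1094 + (((-310 + 345) + 42)/518 - 3/(-907)))/(812 + (((-310 + 345) + 42)/518 - 3/(-907))) = -3823275 + (-1094 + ((35 + 42)*(1/518) - 3*(-1/907)))/(812 + ((35 + 42)*(1/518) - 3*(-1/907))) = -3823275 + (-1094 + (77*(1/518) + 3/907))/(812 + (77*(1/518) + 3/907)) = -3823275 + (-1094 + (11/74 + 3/907))/(812 + (11/74 + 3/907)) = -3823275 + (-1094 + 10199/67118)/(812 + 10199/67118) = -3823275 - 73416893/67118/(54510015/67118) = -3823275 + (67118/54510015)*(-73416893/67118) = -3823275 - 73416893/54510015 = -208406851016018/54510015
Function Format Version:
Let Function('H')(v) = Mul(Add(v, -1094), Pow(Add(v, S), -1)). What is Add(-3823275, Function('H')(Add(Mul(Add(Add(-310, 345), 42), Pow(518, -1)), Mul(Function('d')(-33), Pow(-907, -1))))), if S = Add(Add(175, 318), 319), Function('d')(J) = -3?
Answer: Rational(-208406851016018, 54510015) ≈ -3.8233e+6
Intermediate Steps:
S = 812 (S = Add(493, 319) = 812)
Function('H')(v) = Mul(Pow(Add(812, v), -1), Add(-1094, v)) (Function('H')(v) = Mul(Add(v, -1094), Pow(Add(v, 812), -1)) = Mul(Add(-1094, v), Pow(Add(812, v), -1)) = Mul(Pow(Add(812, v), -1), Add(-1094, v)))
Add(-3823275, Function('H')(Add(Mul(Add(Add(-310, 345), 42), Pow(518, -1)), Mul(Function('d')(-33), Pow(-907, -1))))) = Add(-3823275, Mul(Pow(Add(812, Add(Mul(Add(Add(-310, 345), 42), Pow(518, -1)), Mul(-3, Pow(-907, -1)))), -1), Add(-1094, Add(Mul(Add(Add(-310, 345), 42), Pow(518, -1)), Mul(-3, Pow(-907, -1)))))) = Add(-3823275, Mul(Pow(Add(812, Add(Mul(Add(35, 42), Rational(1, 518)), Mul(-3, Rational(-1, 907)))), -1), Add(-1094, Add(Mul(Add(35, 42), Rational(1, 518)), Mul(-3, Rational(-1, 907)))))) = Add(-3823275, Mul(Pow(Add(812, Add(Mul(77, Rational(1, 518)), Rational(3, 907))), -1), Add(-1094, Add(Mul(77, Rational(1, 518)), Rational(3, 907))))) = Add(-3823275, Mul(Pow(Add(812, Add(Rational(11, 74), Rational(3, 907))), -1), Add(-1094, Add(Rational(11, 74), Rational(3, 907))))) = Add(-3823275, Mul(Pow(Add(812, Rational(10199, 67118)), -1), Add(-1094, Rational(10199, 67118)))) = Add(-3823275, Mul(Pow(Rational(54510015, 67118), -1), Rational(-73416893, 67118))) = Add(-3823275, Mul(Rational(67118, 54510015), Rational(-73416893, 67118))) = Add(-3823275, Rational(-73416893, 54510015)) = Rational(-208406851016018, 54510015)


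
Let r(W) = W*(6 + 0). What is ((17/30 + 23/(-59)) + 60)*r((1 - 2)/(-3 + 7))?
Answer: -106513/1180 ≈ -90.265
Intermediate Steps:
r(W) = 6*W (r(W) = W*6 = 6*W)
((17/30 + 23/(-59)) + 60)*r((1 - 2)/(-3 + 7)) = ((17/30 + 23/(-59)) + 60)*(6*((1 - 2)/(-3 + 7))) = ((17*(1/30) + 23*(-1/59)) + 60)*(6*(-1/4)) = ((17/30 - 23/59) + 60)*(6*(-1*¼)) = (313/1770 + 60)*(6*(-¼)) = (106513/1770)*(-3/2) = -106513/1180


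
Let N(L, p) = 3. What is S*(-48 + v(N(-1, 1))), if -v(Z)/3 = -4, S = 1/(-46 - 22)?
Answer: 9/17 ≈ 0.52941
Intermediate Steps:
S = -1/68 (S = 1/(-68) = -1/68 ≈ -0.014706)
v(Z) = 12 (v(Z) = -3*(-4) = 12)
S*(-48 + v(N(-1, 1))) = -(-48 + 12)/68 = -1/68*(-36) = 9/17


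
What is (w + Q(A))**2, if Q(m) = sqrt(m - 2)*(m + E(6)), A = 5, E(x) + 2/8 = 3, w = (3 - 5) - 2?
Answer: 3139/16 - 62*sqrt(3) ≈ 88.800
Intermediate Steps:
w = -4 (w = -2 - 2 = -4)
E(x) = 11/4 (E(x) = -1/4 + 3 = 11/4)
Q(m) = sqrt(-2 + m)*(11/4 + m) (Q(m) = sqrt(m - 2)*(m + 11/4) = sqrt(-2 + m)*(11/4 + m))
(w + Q(A))**2 = (-4 + sqrt(-2 + 5)*(11/4 + 5))**2 = (-4 + sqrt(3)*(31/4))**2 = (-4 + 31*sqrt(3)/4)**2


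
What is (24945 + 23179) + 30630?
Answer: 78754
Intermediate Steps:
(24945 + 23179) + 30630 = 48124 + 30630 = 78754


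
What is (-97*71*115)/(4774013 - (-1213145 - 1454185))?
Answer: -792005/7441343 ≈ -0.10643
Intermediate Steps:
(-97*71*115)/(4774013 - (-1213145 - 1454185)) = (-6887*115)/(4774013 - 1*(-2667330)) = -792005/(4774013 + 2667330) = -792005/7441343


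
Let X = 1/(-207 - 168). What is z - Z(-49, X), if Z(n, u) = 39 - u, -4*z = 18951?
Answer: -7165129/1500 ≈ -4776.8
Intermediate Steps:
z = -18951/4 (z = -¼*18951 = -18951/4 ≈ -4737.8)
X = -1/375 (X = 1/(-375) = -1/375 ≈ -0.0026667)
z - Z(-49, X) = -18951/4 - (39 - 1*(-1/375)) = -18951/4 - (39 + 1/375) = -18951/4 - 1*14626/375 = -18951/4 - 14626/375 = -7165129/1500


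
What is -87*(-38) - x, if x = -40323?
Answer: 43629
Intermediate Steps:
-87*(-38) - x = -87*(-38) - 1*(-40323) = 3306 + 40323 = 43629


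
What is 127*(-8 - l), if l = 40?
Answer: -6096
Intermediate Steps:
127*(-8 - l) = 127*(-8 - 1*40) = 127*(-8 - 40) = 127*(-48) = -6096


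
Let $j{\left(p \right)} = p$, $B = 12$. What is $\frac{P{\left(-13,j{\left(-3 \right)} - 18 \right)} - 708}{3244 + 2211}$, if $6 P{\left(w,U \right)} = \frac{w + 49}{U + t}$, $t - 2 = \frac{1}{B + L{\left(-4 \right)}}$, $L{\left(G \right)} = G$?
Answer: $- \frac{106956}{823705} \approx -0.12985$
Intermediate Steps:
$t = \frac{17}{8}$ ($t = 2 + \frac{1}{12 - 4} = 2 + \frac{1}{8} = \frac{17}{8} \approx 2.125$)
$P{\left(w,U \right)} = \frac{49 + w}{6 \left(\frac{17}{8} + U\right)}$ ($P{\left(w,U \right)} = \frac{\left(w + 49\right) \frac{1}{U + \frac{17}{8}}}{6} = \frac{\left(49 + w\right) \frac{1}{\frac{17}{8} + U}}{6} = \frac{\frac{1}{\frac{17}{8} + U} \left(49 + w\right)}{6} = \frac{49 + w}{6 \left(\frac{17}{8} + U\right)}$)
$\frac{P{\left(-13,j{\left(-3 \right)} - 18 \right)} - 708}{3244 + 2211} = \frac{\frac{4 \left(49 - 13\right)}{3 \left(17 + 8 \left(-3 - 18\right)\right)} - 708}{3244 + 2211} = \frac{\frac{4}{3} \frac{1}{17 + 8 \left(-21\right)} 36 - 708}{5455} = \left(\frac{4}{3} \frac{1}{17 - 168} \cdot 36 - 708\right) \frac{1}{5455} = \left(\frac{4}{3} \frac{1}{-151} \cdot 36 - 708\right) \frac{1}{5455} = \left(\frac{4}{3} \left(- \frac{1}{151}\right) 36 - 708\right) \frac{1}{5455} = \left(- \frac{48}{151} - 708\right) \frac{1}{5455} = \left(- \frac{106956}{151}\right) \frac{1}{5455} = - \frac{106956}{823705}$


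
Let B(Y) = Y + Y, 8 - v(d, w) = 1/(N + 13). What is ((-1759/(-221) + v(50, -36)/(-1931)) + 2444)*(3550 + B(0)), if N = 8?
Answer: 78007205222300/8961771 ≈ 8.7044e+6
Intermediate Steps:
v(d, w) = 167/21 (v(d, w) = 8 - 1/(8 + 13) = 8 - 1/21 = 167/21)
B(Y) = 2*Y
((-1759/(-221) + v(50, -36)/(-1931)) + 2444)*(3550 + B(0)) = ((-1759/(-221) + (167/21)/(-1931)) + 2444)*(3550 + 2*0) = ((-1759*(-1/221) + (167/21)*(-1/1931)) + 2444)*(3550 + 0) = ((1759/221 - 167/40551) + 2444)*3550 = (71292302/8961771 + 2444)*3550 = (21973860626/8961771)*3550 = 78007205222300/8961771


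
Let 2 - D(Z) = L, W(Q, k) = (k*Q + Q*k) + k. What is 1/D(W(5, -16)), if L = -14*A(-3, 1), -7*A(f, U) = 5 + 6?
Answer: -1/20 ≈ -0.050000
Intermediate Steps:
A(f, U) = -11/7 (A(f, U) = -(5 + 6)/7 = -⅐*11 = -11/7)
W(Q, k) = k + 2*Q*k (W(Q, k) = (Q*k + Q*k) + k = 2*Q*k + k = k + 2*Q*k)
L = 22 (L = -14*(-11/7) = 22)
D(Z) = -20 (D(Z) = 2 - 1*22 = 2 - 22 = -20)
1/D(W(5, -16)) = 1/(-20) = -1/20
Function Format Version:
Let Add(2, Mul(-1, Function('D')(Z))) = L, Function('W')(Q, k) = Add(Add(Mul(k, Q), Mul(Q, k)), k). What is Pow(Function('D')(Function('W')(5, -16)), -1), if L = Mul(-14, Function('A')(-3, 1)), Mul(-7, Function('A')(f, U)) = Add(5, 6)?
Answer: Rational(-1, 20) ≈ -0.050000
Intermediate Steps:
Function('A')(f, U) = Rational(-11, 7) (Function('A')(f, U) = Mul(Rational(-1, 7), Add(5, 6)) = Mul(Rational(-1, 7), 11) = Rational(-11, 7))
Function('W')(Q, k) = Add(k, Mul(2, Q, k)) (Function('W')(Q, k) = Add(Add(Mul(Q, k), Mul(Q, k)), k) = Add(Mul(2, Q, k), k) = Add(k, Mul(2, Q, k)))
L = 22 (L = Mul(-14, Rational(-11, 7)) = 22)
Function('D')(Z) = -20 (Function('D')(Z) = Add(2, Mul(-1, 22)) = Add(2, -22) = -20)
Pow(Function('D')(Function('W')(5, -16)), -1) = Pow(-20, -1) = Rational(-1, 20)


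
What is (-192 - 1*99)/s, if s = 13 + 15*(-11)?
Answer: 291/152 ≈ 1.9145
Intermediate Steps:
s = -152 (s = 13 - 165 = -152)
(-192 - 1*99)/s = (-192 - 1*99)/(-152) = (-192 - 99)*(-1/152) = -291*(-1/152) = 291/152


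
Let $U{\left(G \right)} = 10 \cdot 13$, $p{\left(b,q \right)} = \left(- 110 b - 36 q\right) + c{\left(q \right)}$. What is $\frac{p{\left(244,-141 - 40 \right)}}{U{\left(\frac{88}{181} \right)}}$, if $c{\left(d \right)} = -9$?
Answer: $- \frac{20333}{130} \approx -156.41$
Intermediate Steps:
$p{\left(b,q \right)} = -9 - 110 b - 36 q$ ($p{\left(b,q \right)} = \left(- 110 b - 36 q\right) - 9 = -9 - 110 b - 36 q$)
$U{\left(G \right)} = 130$
$\frac{p{\left(244,-141 - 40 \right)}}{U{\left(\frac{88}{181} \right)}} = \frac{-9 - 26840 - 36 \left(-141 - 40\right)}{130} = \left(-9 - 26840 - 36 \left(-141 - 40\right)\right) \frac{1}{130} = \left(-9 - 26840 - -6516\right) \frac{1}{130} = \left(-9 - 26840 + 6516\right) \frac{1}{130} = \left(-20333\right) \frac{1}{130} = - \frac{20333}{130}$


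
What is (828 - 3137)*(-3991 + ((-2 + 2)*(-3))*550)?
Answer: 9215219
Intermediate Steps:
(828 - 3137)*(-3991 + ((-2 + 2)*(-3))*550) = -2309*(-3991 + (0*(-3))*550) = -2309*(-3991 + 0*550) = -2309*(-3991 + 0) = -2309*(-3991) = 9215219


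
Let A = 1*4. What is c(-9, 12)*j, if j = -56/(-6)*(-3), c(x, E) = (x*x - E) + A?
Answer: -2044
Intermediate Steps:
A = 4
c(x, E) = 4 + x**2 - E (c(x, E) = (x*x - E) + 4 = (x**2 - E) + 4 = 4 + x**2 - E)
j = -28 (j = -56*(-1)/6*(-3) = -7*(-4/3)*(-3) = (28/3)*(-3) = -28)
c(-9, 12)*j = (4 + (-9)**2 - 1*12)*(-28) = (4 + 81 - 12)*(-28) = 73*(-28) = -2044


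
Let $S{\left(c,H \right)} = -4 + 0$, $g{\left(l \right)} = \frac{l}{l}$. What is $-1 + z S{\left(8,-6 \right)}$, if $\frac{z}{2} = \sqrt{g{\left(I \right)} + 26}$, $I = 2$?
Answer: $-1 - 24 \sqrt{3} \approx -42.569$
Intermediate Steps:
$g{\left(l \right)} = 1$
$z = 6 \sqrt{3}$ ($z = 2 \sqrt{1 + 26} = 2 \sqrt{27} = 2 \cdot 3 \sqrt{3} = 6 \sqrt{3} \approx 10.392$)
$S{\left(c,H \right)} = -4$
$-1 + z S{\left(8,-6 \right)} = -1 + 6 \sqrt{3} \left(-4\right) = -1 - 24 \sqrt{3}$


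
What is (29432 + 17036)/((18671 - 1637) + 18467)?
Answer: 46468/35501 ≈ 1.3089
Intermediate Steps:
(29432 + 17036)/((18671 - 1637) + 18467) = 46468/(17034 + 18467) = 46468/35501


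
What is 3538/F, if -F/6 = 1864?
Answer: -1769/5592 ≈ -0.31634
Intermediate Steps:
F = -11184 (F = -6*1864 = -11184)
3538/F = 3538/(-11184) = 3538*(-1/11184) = -1769/5592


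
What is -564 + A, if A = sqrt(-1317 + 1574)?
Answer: -564 + sqrt(257) ≈ -547.97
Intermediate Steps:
A = sqrt(257) ≈ 16.031
-564 + A = -564 + sqrt(257)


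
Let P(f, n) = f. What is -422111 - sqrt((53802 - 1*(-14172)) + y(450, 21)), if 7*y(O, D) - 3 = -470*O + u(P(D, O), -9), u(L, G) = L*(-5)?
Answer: -422111 - 2*sqrt(462378)/7 ≈ -4.2231e+5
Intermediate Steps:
u(L, G) = -5*L
y(O, D) = 3/7 - 470*O/7 - 5*D/7 (y(O, D) = 3/7 + (-470*O - 5*D)/7 = 3/7 + (-470*O/7 - 5*D/7) = 3/7 - 470*O/7 - 5*D/7)
-422111 - sqrt((53802 - 1*(-14172)) + y(450, 21)) = -422111 - sqrt((53802 - 1*(-14172)) + (3/7 - 470/7*450 - 5/7*21)) = -422111 - sqrt((53802 + 14172) + (3/7 - 211500/7 - 15)) = -422111 - sqrt(67974 - 211602/7) = -422111 - sqrt(264216/7) = -422111 - 2*sqrt(462378)/7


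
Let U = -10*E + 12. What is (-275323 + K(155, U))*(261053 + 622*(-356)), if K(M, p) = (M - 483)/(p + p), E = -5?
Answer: -338168998995/31 ≈ -1.0909e+10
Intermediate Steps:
U = 62 (U = -10*(-5) + 12 = 50 + 12 = 62)
K(M, p) = (-483 + M)/(2*p) (K(M, p) = (-483 + M)/((2*p)) = (-483 + M)*(1/(2*p)) = (-483 + M)/(2*p))
(-275323 + K(155, U))*(261053 + 622*(-356)) = (-275323 + (1/2)*(-483 + 155)/62)*(261053 + 622*(-356)) = (-275323 + (1/2)*(1/62)*(-328))*(261053 - 221432) = (-275323 - 82/31)*39621 = -8535095/31*39621 = -338168998995/31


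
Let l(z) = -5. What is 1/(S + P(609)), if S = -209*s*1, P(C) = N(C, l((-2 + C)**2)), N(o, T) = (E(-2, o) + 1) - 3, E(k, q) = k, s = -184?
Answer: 1/38452 ≈ 2.6006e-5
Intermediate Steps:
N(o, T) = -4 (N(o, T) = (-2 + 1) - 3 = -1 - 3 = -4)
P(C) = -4
S = 38456 (S = -209*(-184)*1 = 38456*1 = 38456)
1/(S + P(609)) = 1/(38456 - 4) = 1/38452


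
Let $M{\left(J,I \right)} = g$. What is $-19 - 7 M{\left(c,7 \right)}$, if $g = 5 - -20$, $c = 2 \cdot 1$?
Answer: $-194$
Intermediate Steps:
$c = 2$
$g = 25$ ($g = 5 + 20 = 25$)
$M{\left(J,I \right)} = 25$
$-19 - 7 M{\left(c,7 \right)} = -19 - 175 = -194$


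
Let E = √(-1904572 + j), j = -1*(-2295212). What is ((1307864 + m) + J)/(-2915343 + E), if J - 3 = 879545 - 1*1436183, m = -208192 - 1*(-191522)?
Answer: -2141491438737/8499224417009 - 2938236*√24415/8499224417009 ≈ -0.25202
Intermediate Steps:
j = 2295212
m = -16670 (m = -208192 + 191522 = -16670)
E = 4*√24415 (E = √(-1904572 + 2295212) = √390640 = 4*√24415 ≈ 625.01)
J = -556635 (J = 3 + (879545 - 1*1436183) = 3 + (879545 - 1436183) = 3 - 556638 = -556635)
((1307864 + m) + J)/(-2915343 + E) = ((1307864 - 16670) - 556635)/(-2915343 + 4*√24415) = (1291194 - 556635)/(-2915343 + 4*√24415) = 734559/(-2915343 + 4*√24415)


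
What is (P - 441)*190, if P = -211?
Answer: -123880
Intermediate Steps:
(P - 441)*190 = (-211 - 441)*190 = -652*190 = -123880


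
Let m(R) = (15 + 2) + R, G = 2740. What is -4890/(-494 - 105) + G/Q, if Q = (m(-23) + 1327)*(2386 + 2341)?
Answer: 30536595890/3740375833 ≈ 8.1640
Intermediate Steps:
m(R) = 17 + R
Q = 6244367 (Q = ((17 - 23) + 1327)*(2386 + 2341) = (-6 + 1327)*4727 = 1321*4727 = 6244367)
-4890/(-494 - 105) + G/Q = -4890/(-494 - 105) + 2740/6244367 = -4890/(-599) + 2740*(1/6244367) = -4890*(-1/599) + 2740/6244367 = 4890/599 + 2740/6244367 = 30536595890/3740375833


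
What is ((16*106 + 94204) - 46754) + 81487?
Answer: 130633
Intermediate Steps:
((16*106 + 94204) - 46754) + 81487 = ((1696 + 94204) - 46754) + 81487 = (95900 - 46754) + 81487 = 49146 + 81487 = 130633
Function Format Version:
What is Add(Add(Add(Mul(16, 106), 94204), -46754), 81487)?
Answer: 130633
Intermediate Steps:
Add(Add(Add(Mul(16, 106), 94204), -46754), 81487) = Add(Add(Add(1696, 94204), -46754), 81487) = Add(Add(95900, -46754), 81487) = Add(49146, 81487) = 130633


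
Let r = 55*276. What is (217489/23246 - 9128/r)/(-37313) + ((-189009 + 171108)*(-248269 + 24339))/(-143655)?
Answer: -879667403106953768411/31524606134580570 ≈ -27904.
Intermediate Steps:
r = 15180
(217489/23246 - 9128/r)/(-37313) + ((-189009 + 171108)*(-248269 + 24339))/(-143655) = (217489/23246 - 9128/15180)/(-37313) + ((-189009 + 171108)*(-248269 + 24339))/(-143655) = (217489*(1/23246) - 9128*1/15180)*(-1/37313) - 17901*(-223930)*(-1/143655) = (217489/23246 - 2282/3795)*(-1/37313) + 4008570930*(-1/143655) = (772323383/88218570)*(-1/37313) - 267238062/9577 = -772323383/3291699502410 - 267238062/9577 = -879667403106953768411/31524606134580570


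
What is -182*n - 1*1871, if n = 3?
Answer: -2417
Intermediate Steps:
-182*n - 1*1871 = -182*3 - 1*1871 = -546 - 1871 = -2417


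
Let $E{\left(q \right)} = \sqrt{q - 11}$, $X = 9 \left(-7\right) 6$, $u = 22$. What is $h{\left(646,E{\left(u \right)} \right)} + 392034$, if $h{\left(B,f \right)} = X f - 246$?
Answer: $391788 - 378 \sqrt{11} \approx 3.9053 \cdot 10^{5}$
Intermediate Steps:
$X = -378$ ($X = \left(-63\right) 6 = -378$)
$E{\left(q \right)} = \sqrt{-11 + q}$
$h{\left(B,f \right)} = -246 - 378 f$ ($h{\left(B,f \right)} = - 378 f - 246 = -246 - 378 f$)
$h{\left(646,E{\left(u \right)} \right)} + 392034 = \left(-246 - 378 \sqrt{-11 + 22}\right) + 392034 = \left(-246 - 378 \sqrt{11}\right) + 392034 = 391788 - 378 \sqrt{11}$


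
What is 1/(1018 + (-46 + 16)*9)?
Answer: 1/748 ≈ 0.0013369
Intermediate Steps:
1/(1018 + (-46 + 16)*9) = 1/(1018 - 30*9) = 1/(1018 - 270) = 1/748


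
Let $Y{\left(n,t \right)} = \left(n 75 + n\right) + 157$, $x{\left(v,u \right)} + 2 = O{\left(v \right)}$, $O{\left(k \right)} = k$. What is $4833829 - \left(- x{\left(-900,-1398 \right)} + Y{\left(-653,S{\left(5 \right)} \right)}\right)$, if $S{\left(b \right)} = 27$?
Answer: $4882398$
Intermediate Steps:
$x{\left(v,u \right)} = -2 + v$
$Y{\left(n,t \right)} = 157 + 76 n$ ($Y{\left(n,t \right)} = \left(75 n + n\right) + 157 = 76 n + 157 = 157 + 76 n$)
$4833829 - \left(- x{\left(-900,-1398 \right)} + Y{\left(-653,S{\left(5 \right)} \right)}\right) = 4833829 - \left(1059 - 49628\right) = 4833829 - -48569 = 4833829 + \left(-902 + 49471\right) = 4833829 + 48569 = 4882398$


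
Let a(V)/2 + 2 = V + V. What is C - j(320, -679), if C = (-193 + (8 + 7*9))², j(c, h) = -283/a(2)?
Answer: 59819/4 ≈ 14955.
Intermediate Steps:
a(V) = -4 + 4*V (a(V) = -4 + 2*(V + V) = -4 + 2*(2*V) = -4 + 4*V)
j(c, h) = -283/4 (j(c, h) = -283/(-4 + 4*2) = -283/(-4 + 8) = -283/4)
C = 14884 (C = (-193 + (8 + 63))² = (-193 + 71)² = (-122)² = 14884)
C - j(320, -679) = 14884 - 1*(-283/4) = 14884 + 283/4 = 59819/4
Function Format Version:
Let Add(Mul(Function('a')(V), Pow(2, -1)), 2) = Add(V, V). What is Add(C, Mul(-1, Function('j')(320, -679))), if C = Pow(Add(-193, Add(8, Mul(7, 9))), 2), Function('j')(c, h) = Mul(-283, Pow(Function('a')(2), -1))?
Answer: Rational(59819, 4) ≈ 14955.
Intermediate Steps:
Function('a')(V) = Add(-4, Mul(4, V)) (Function('a')(V) = Add(-4, Mul(2, Add(V, V))) = Add(-4, Mul(2, Mul(2, V))) = Add(-4, Mul(4, V)))
Function('j')(c, h) = Rational(-283, 4) (Function('j')(c, h) = Mul(-283, Pow(Add(-4, Mul(4, 2)), -1)) = Mul(-283, Pow(Add(-4, 8), -1)) = Mul(-283, Pow(4, -1)) = Mul(-283, Rational(1, 4)) = Rational(-283, 4))
C = 14884 (C = Pow(Add(-193, Add(8, 63)), 2) = Pow(Add(-193, 71), 2) = Pow(-122, 2) = 14884)
Add(C, Mul(-1, Function('j')(320, -679))) = Add(14884, Mul(-1, Rational(-283, 4))) = Add(14884, Rational(283, 4)) = Rational(59819, 4)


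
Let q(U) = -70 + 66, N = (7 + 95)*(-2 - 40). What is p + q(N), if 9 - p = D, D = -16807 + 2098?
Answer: 14714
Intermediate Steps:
N = -4284 (N = 102*(-42) = -4284)
D = -14709
p = 14718 (p = 9 - 1*(-14709) = 9 + 14709 = 14718)
q(U) = -4
p + q(N) = 14718 - 4 = 14714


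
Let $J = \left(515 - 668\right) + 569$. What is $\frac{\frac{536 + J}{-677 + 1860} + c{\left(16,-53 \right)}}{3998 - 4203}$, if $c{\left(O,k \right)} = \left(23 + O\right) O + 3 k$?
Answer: $- \frac{78721}{34645} \approx -2.2722$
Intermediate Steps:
$J = 416$ ($J = -153 + 569 = 416$)
$c{\left(O,k \right)} = 3 k + O \left(23 + O\right)$ ($c{\left(O,k \right)} = O \left(23 + O\right) + 3 k = 3 k + O \left(23 + O\right)$)
$\frac{\frac{536 + J}{-677 + 1860} + c{\left(16,-53 \right)}}{3998 - 4203} = \frac{\frac{536 + 416}{-677 + 1860} + \left(16^{2} + 3 \left(-53\right) + 23 \cdot 16\right)}{3998 - 4203} = \frac{\frac{952}{1183} + \left(256 - 159 + 368\right)}{-205} = \left(952 \cdot \frac{1}{1183} + 465\right) \left(- \frac{1}{205}\right) = \left(\frac{136}{169} + 465\right) \left(- \frac{1}{205}\right) = \frac{78721}{169} \left(- \frac{1}{205}\right) = - \frac{78721}{34645}$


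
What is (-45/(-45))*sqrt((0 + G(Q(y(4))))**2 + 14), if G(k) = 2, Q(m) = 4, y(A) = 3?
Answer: 3*sqrt(2) ≈ 4.2426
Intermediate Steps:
(-45/(-45))*sqrt((0 + G(Q(y(4))))**2 + 14) = (-45/(-45))*sqrt((0 + 2)**2 + 14) = (-45*(-1/45))*sqrt(2**2 + 14) = 1*sqrt(4 + 14) = 1*sqrt(18) = 1*(3*sqrt(2)) = 3*sqrt(2)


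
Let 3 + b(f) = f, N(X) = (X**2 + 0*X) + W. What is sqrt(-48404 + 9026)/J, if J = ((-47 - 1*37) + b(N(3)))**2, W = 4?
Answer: I*sqrt(39378)/5476 ≈ 0.036238*I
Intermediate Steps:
N(X) = 4 + X**2 (N(X) = (X**2 + 0*X) + 4 = (X**2 + 0) + 4 = X**2 + 4 = 4 + X**2)
b(f) = -3 + f
J = 5476 (J = ((-47 - 1*37) + (-3 + (4 + 3**2)))**2 = ((-47 - 37) + (-3 + (4 + 9)))**2 = (-84 + (-3 + 13))**2 = (-84 + 10)**2 = (-74)**2 = 5476)
sqrt(-48404 + 9026)/J = sqrt(-48404 + 9026)/5476 = sqrt(-39378)*(1/5476) = (I*sqrt(39378))*(1/5476) = I*sqrt(39378)/5476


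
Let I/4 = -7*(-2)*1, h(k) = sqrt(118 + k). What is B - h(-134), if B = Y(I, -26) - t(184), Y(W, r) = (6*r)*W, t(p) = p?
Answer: -8920 - 4*I ≈ -8920.0 - 4.0*I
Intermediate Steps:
I = 56 (I = 4*(-7*(-2)*1) = 4*(14*1) = 4*14 = 56)
Y(W, r) = 6*W*r
B = -8920 (B = 6*56*(-26) - 1*184 = -8736 - 184 = -8920)
B - h(-134) = -8920 - sqrt(118 - 134) = -8920 - sqrt(-16) = -8920 - 4*I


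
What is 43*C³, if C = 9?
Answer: 31347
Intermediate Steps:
43*C³ = 43*9³ = 43*729 = 31347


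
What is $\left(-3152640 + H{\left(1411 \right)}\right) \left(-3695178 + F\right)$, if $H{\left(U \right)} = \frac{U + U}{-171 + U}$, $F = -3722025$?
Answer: $\frac{14497927471196967}{620} \approx 2.3384 \cdot 10^{13}$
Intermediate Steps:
$H{\left(U \right)} = \frac{2 U}{-171 + U}$
$\left(-3152640 + H{\left(1411 \right)}\right) \left(-3695178 + F\right) = \left(-3152640 + 2 \cdot 1411 \frac{1}{-171 + 1411}\right) \left(-3695178 - 3722025\right) = \left(-3152640 + 2 \cdot 1411 \cdot \frac{1}{1240}\right) \left(-7417203\right) = \left(-3152640 + \frac{1411}{620}\right) \left(-7417203\right) = \left(- \frac{1954635389}{620}\right) \left(-7417203\right) = \frac{14497927471196967}{620}$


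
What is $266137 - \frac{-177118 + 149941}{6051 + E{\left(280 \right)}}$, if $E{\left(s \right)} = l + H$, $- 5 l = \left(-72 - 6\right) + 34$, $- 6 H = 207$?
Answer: $\frac{16035824431}{60253} \approx 2.6614 \cdot 10^{5}$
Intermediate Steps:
$H = - \frac{69}{2}$ ($H = \left(- \frac{1}{6}\right) 207 = - \frac{69}{2} \approx -34.5$)
$l = \frac{44}{5}$ ($l = - \frac{\left(-72 - 6\right) + 34}{5} = - \frac{-78 + 34}{5} = \left(- \frac{1}{5}\right) \left(-44\right) = \frac{44}{5} \approx 8.8$)
$E{\left(s \right)} = - \frac{257}{10}$ ($E{\left(s \right)} = \frac{44}{5} - \frac{69}{2} = - \frac{257}{10}$)
$266137 - \frac{-177118 + 149941}{6051 + E{\left(280 \right)}} = 266137 - \frac{-177118 + 149941}{6051 - \frac{257}{10}} = 266137 - - \frac{27177}{\frac{60253}{10}} = 266137 - \left(-27177\right) \frac{10}{60253} = 266137 - - \frac{271770}{60253} = 266137 + \frac{271770}{60253} = \frac{16035824431}{60253}$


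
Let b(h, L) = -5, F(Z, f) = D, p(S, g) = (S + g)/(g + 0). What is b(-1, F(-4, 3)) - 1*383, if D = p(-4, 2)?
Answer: -388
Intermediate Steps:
p(S, g) = (S + g)/g
D = -1 (D = (-4 + 2)/2 = (1/2)*(-2) = -1)
F(Z, f) = -1
b(-1, F(-4, 3)) - 1*383 = -5 - 1*383 = -5 - 383 = -388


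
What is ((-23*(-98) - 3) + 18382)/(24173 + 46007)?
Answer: 20633/70180 ≈ 0.29400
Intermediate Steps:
((-23*(-98) - 3) + 18382)/(24173 + 46007) = ((2254 - 3) + 18382)/70180 = (2251 + 18382)*(1/70180) = 20633*(1/70180) = 20633/70180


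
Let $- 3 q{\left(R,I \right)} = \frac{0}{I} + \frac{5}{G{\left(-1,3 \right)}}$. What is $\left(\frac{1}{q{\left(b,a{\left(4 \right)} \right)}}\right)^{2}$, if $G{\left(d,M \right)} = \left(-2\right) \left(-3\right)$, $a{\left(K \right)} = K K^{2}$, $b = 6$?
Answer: $\frac{324}{25} \approx 12.96$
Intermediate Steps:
$a{\left(K \right)} = K^{3}$
$G{\left(d,M \right)} = 6$
$q{\left(R,I \right)} = - \frac{5}{18}$ ($q{\left(R,I \right)} = - \frac{\frac{0}{I} + \frac{5}{6}}{3} = - \frac{0 + 5 \cdot \frac{1}{6}}{3} = - \frac{0 + \frac{5}{6}}{3} = \left(- \frac{1}{3}\right) \frac{5}{6} = - \frac{5}{18}$)
$\left(\frac{1}{q{\left(b,a{\left(4 \right)} \right)}}\right)^{2} = \left(\frac{1}{- \frac{5}{18}}\right)^{2} = \left(- \frac{18}{5}\right)^{2} = \frac{324}{25}$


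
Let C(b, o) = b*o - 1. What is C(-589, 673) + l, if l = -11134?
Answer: -407532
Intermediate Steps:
C(b, o) = -1 + b*o
C(-589, 673) + l = (-1 - 589*673) - 11134 = (-1 - 396397) - 11134 = -396398 - 11134 = -407532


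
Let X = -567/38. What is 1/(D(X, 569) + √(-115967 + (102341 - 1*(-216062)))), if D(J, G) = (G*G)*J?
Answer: -6975754506/33698857691047585 - 2888*√50609/33698857691047585 ≈ -2.0702e-7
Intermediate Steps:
X = -567/38 (X = -567*1/38 = -567/38 ≈ -14.921)
D(J, G) = J*G² (D(J, G) = G²*J = J*G²)
1/(D(X, 569) + √(-115967 + (102341 - 1*(-216062)))) = 1/(-567/38*569² + √(-115967 + (102341 - 1*(-216062)))) = 1/(-567/38*323761 + √(-115967 + (102341 + 216062))) = 1/(-183572487/38 + √(-115967 + 318403)) = 1/(-183572487/38 + √202436) = 1/(-183572487/38 + 2*√50609)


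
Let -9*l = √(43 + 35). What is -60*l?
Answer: 20*√78/3 ≈ 58.878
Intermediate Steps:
l = -√78/9 (l = -√(43 + 35)/9 = -√78/9 ≈ -0.98131)
-60*l = -(-20)*√78/3 = 20*√78/3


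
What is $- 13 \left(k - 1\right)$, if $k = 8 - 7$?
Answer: $0$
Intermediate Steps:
$k = 1$ ($k = 8 - 7 = 1$)
$- 13 \left(k - 1\right) = - 13 \left(1 - 1\right) = \left(-13\right) 0 = 0$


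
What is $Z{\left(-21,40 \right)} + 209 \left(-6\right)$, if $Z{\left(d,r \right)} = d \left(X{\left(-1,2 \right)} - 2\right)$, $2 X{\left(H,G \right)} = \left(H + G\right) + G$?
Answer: $- \frac{2487}{2} \approx -1243.5$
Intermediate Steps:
$X{\left(H,G \right)} = G + \frac{H}{2}$ ($X{\left(H,G \right)} = \frac{\left(H + G\right) + G}{2} = \frac{\left(G + H\right) + G}{2} = \frac{H + 2 G}{2} = G + \frac{H}{2}$)
$Z{\left(d,r \right)} = - \frac{d}{2}$ ($Z{\left(d,r \right)} = d \left(\left(2 + \frac{1}{2} \left(-1\right)\right) - 2\right) = d \left(\left(2 - \frac{1}{2}\right) - 2\right) = d \left(\frac{3}{2} - 2\right) = d \left(- \frac{1}{2}\right) = - \frac{d}{2}$)
$Z{\left(-21,40 \right)} + 209 \left(-6\right) = \left(- \frac{1}{2}\right) \left(-21\right) + 209 \left(-6\right) = \frac{21}{2} - 1254 = - \frac{2487}{2}$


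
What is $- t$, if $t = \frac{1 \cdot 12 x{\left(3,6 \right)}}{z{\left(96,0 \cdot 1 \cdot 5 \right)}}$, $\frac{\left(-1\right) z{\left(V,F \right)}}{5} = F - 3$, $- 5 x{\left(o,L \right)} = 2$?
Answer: $\frac{8}{25} \approx 0.32$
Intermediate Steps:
$x{\left(o,L \right)} = - \frac{2}{5}$ ($x{\left(o,L \right)} = \left(- \frac{1}{5}\right) 2 = - \frac{2}{5}$)
$z{\left(V,F \right)} = 15 - 5 F$ ($z{\left(V,F \right)} = - 5 \left(F - 3\right) = - 5 \left(-3 + F\right) = 15 - 5 F$)
$t = - \frac{8}{25}$ ($t = \frac{1 \cdot 12 \left(- \frac{2}{5}\right)}{15 - 5 \cdot 0 \cdot 1 \cdot 5} = \frac{12 \left(- \frac{2}{5}\right)}{15 - 5 \cdot 0 \cdot 5} = - \frac{24}{5 \left(15 - 0\right)} = - \frac{24}{5 \left(15 + 0\right)} = - \frac{24}{5 \cdot 15} = \left(- \frac{24}{5}\right) \frac{1}{15} = - \frac{8}{25} \approx -0.32$)
$- t = \left(-1\right) \left(- \frac{8}{25}\right) = \frac{8}{25}$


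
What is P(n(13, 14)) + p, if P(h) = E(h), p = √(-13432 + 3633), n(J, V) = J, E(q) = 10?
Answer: 10 + I*√9799 ≈ 10.0 + 98.99*I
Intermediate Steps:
p = I*√9799 (p = √(-9799) = I*√9799 ≈ 98.99*I)
P(h) = 10
P(n(13, 14)) + p = 10 + I*√9799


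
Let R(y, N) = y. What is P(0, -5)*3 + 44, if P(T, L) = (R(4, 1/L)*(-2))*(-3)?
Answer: 116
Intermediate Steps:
P(T, L) = 24 (P(T, L) = (4*(-2))*(-3) = -8*(-3) = 24)
P(0, -5)*3 + 44 = 24*3 + 44 = 72 + 44 = 116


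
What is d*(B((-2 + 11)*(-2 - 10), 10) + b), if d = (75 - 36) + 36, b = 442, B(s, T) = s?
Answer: 25050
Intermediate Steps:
d = 75 (d = 39 + 36 = 75)
d*(B((-2 + 11)*(-2 - 10), 10) + b) = 75*((-2 + 11)*(-2 - 10) + 442) = 75*(9*(-12) + 442) = 75*(-108 + 442) = 75*334 = 25050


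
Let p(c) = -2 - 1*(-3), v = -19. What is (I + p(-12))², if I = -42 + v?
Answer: 3600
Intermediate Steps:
I = -61 (I = -42 - 19 = -61)
p(c) = 1 (p(c) = -2 + 3 = 1)
(I + p(-12))² = (-61 + 1)² = (-60)² = 3600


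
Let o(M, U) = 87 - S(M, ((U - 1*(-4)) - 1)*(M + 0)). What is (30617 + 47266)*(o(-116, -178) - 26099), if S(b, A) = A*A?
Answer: -32096831362596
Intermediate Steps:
S(b, A) = A²
o(M, U) = 87 - M²*(3 + U)² (o(M, U) = 87 - (((U - 1*(-4)) - 1)*(M + 0))² = 87 - (((U + 4) - 1)*M)² = 87 - (((4 + U) - 1)*M)² = 87 - ((3 + U)*M)² = 87 - (M*(3 + U))² = 87 - M²*(3 + U)²)
(30617 + 47266)*(o(-116, -178) - 26099) = (30617 + 47266)*((87 - 1*(-116)²*(3 - 178)²) - 26099) = 77883*((87 - 1*13456*(-175)²) - 26099) = 77883*((87 - 1*13456*30625) - 26099) = 77883*((87 - 412090000) - 26099) = 77883*(-412089913 - 26099) = 77883*(-412116012) = -32096831362596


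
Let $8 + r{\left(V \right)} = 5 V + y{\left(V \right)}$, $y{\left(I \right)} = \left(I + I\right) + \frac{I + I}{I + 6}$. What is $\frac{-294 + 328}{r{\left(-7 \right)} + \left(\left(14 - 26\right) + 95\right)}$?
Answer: $\frac{17}{20} \approx 0.85$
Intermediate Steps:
$y{\left(I \right)} = 2 I + \frac{2 I}{6 + I}$
$r{\left(V \right)} = -8 + 5 V + \frac{2 V \left(7 + V\right)}{6 + V}$ ($r{\left(V \right)} = -8 + \left(5 V + \frac{2 V \left(7 + V\right)}{6 + V}\right) = -8 + 5 V + \frac{2 V \left(7 + V\right)}{6 + V}$)
$\frac{-294 + 328}{r{\left(-7 \right)} + \left(\left(14 - 26\right) + 95\right)} = \frac{-294 + 328}{\frac{-48 + 7 \left(-7\right)^{2} + 36 \left(-7\right)}{6 - 7} + \left(\left(14 - 26\right) + 95\right)} = \frac{34}{\frac{-48 + 7 \cdot 49 - 252}{-1} + \left(-12 + 95\right)} = \frac{34}{- (-48 + 343 - 252) + 83} = \frac{34}{\left(-1\right) 43 + 83} = \frac{34}{-43 + 83} = \frac{34}{40} = 34 \cdot \frac{1}{40} = \frac{17}{20}$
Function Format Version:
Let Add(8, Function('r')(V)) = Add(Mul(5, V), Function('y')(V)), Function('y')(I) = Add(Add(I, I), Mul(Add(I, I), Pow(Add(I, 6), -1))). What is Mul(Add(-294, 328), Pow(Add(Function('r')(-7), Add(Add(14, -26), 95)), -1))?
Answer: Rational(17, 20) ≈ 0.85000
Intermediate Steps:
Function('y')(I) = Add(Mul(2, I), Mul(2, I, Pow(Add(6, I), -1))) (Function('y')(I) = Add(Mul(2, I), Mul(Mul(2, I), Pow(Add(6, I), -1))) = Add(Mul(2, I), Mul(2, I, Pow(Add(6, I), -1))))
Function('r')(V) = Add(-8, Mul(5, V), Mul(2, V, Pow(Add(6, V), -1), Add(7, V))) (Function('r')(V) = Add(-8, Add(Mul(5, V), Mul(2, V, Pow(Add(6, V), -1), Add(7, V)))) = Add(-8, Mul(5, V), Mul(2, V, Pow(Add(6, V), -1), Add(7, V))))
Mul(Add(-294, 328), Pow(Add(Function('r')(-7), Add(Add(14, -26), 95)), -1)) = Mul(Add(-294, 328), Pow(Add(Mul(Pow(Add(6, -7), -1), Add(-48, Mul(7, Pow(-7, 2)), Mul(36, -7))), Add(Add(14, -26), 95)), -1)) = Mul(34, Pow(Add(Mul(Pow(-1, -1), Add(-48, Mul(7, 49), -252)), Add(-12, 95)), -1)) = Mul(34, Pow(Add(Mul(-1, Add(-48, 343, -252)), 83), -1)) = Mul(34, Pow(Add(Mul(-1, 43), 83), -1)) = Mul(34, Pow(Add(-43, 83), -1)) = Mul(34, Pow(40, -1)) = Mul(34, Rational(1, 40)) = Rational(17, 20)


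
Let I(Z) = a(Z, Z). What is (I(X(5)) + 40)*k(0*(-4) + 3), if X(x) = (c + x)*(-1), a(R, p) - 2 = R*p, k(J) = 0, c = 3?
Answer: 0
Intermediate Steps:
a(R, p) = 2 + R*p
X(x) = -3 - x (X(x) = (3 + x)*(-1) = -3 - x)
I(Z) = 2 + Z² (I(Z) = 2 + Z*Z = 2 + Z²)
(I(X(5)) + 40)*k(0*(-4) + 3) = ((2 + (-3 - 1*5)²) + 40)*0 = ((2 + (-3 - 5)²) + 40)*0 = ((2 + (-8)²) + 40)*0 = ((2 + 64) + 40)*0 = (66 + 40)*0 = 106*0 = 0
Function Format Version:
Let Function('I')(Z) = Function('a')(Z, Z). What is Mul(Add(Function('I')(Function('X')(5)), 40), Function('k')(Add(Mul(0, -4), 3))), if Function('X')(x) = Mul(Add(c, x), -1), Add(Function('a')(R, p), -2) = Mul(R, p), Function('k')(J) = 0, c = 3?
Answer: 0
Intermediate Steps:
Function('a')(R, p) = Add(2, Mul(R, p))
Function('X')(x) = Add(-3, Mul(-1, x)) (Function('X')(x) = Mul(Add(3, x), -1) = Add(-3, Mul(-1, x)))
Function('I')(Z) = Add(2, Pow(Z, 2)) (Function('I')(Z) = Add(2, Mul(Z, Z)) = Add(2, Pow(Z, 2)))
Mul(Add(Function('I')(Function('X')(5)), 40), Function('k')(Add(Mul(0, -4), 3))) = Mul(Add(Add(2, Pow(Add(-3, Mul(-1, 5)), 2)), 40), 0) = Mul(Add(Add(2, Pow(Add(-3, -5), 2)), 40), 0) = Mul(Add(Add(2, Pow(-8, 2)), 40), 0) = Mul(Add(Add(2, 64), 40), 0) = Mul(Add(66, 40), 0) = Mul(106, 0) = 0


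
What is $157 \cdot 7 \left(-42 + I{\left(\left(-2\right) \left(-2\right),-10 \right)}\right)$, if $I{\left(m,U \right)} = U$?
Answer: $-57148$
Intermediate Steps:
$157 \cdot 7 \left(-42 + I{\left(\left(-2\right) \left(-2\right),-10 \right)}\right) = 157 \cdot 7 \left(-42 - 10\right) = 1099 \left(-52\right) = -57148$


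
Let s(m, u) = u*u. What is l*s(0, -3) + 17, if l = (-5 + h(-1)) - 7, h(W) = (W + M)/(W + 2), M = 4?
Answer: -64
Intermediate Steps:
h(W) = (4 + W)/(2 + W) (h(W) = (W + 4)/(W + 2) = (4 + W)/(2 + W))
s(m, u) = u²
l = -9 (l = (-5 + (4 - 1)/(2 - 1)) - 7 = (-5 + 3/1) - 7 = (-5 + 1*3) - 7 = (-5 + 3) - 7 = -2 - 7 = -9)
l*s(0, -3) + 17 = -9*(-3)² + 17 = -9*9 + 17 = -81 + 17 = -64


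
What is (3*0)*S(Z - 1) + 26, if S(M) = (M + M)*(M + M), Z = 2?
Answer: 26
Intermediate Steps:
S(M) = 4*M² (S(M) = (2*M)*(2*M) = 4*M²)
(3*0)*S(Z - 1) + 26 = (3*0)*(4*(2 - 1)²) + 26 = 0*(4*1²) + 26 = 0*(4*1) + 26 = 0*4 + 26 = 0 + 26 = 26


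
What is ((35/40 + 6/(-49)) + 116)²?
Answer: 2094618289/153664 ≈ 13631.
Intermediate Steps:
((35/40 + 6/(-49)) + 116)² = ((35*(1/40) + 6*(-1/49)) + 116)² = ((7/8 - 6/49) + 116)² = (295/392 + 116)² = (45767/392)² = 2094618289/153664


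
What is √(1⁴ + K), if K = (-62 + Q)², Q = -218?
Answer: √78401 ≈ 280.00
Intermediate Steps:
K = 78400 (K = (-62 - 218)² = (-280)² = 78400)
√(1⁴ + K) = √(1⁴ + 78400) = √(1 + 78400) = √78401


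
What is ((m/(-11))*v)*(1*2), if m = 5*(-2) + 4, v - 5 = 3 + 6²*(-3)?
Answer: -1200/11 ≈ -109.09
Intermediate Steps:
v = -100 (v = 5 + (3 + 6²*(-3)) = 5 + (3 + 36*(-3)) = 5 + (3 - 108) = 5 - 105 = -100)
m = -6 (m = -10 + 4 = -6)
((m/(-11))*v)*(1*2) = (-6/(-11)*(-100))*(1*2) = (-6*(-1/11)*(-100))*2 = ((6/11)*(-100))*2 = -600/11*2 = -1200/11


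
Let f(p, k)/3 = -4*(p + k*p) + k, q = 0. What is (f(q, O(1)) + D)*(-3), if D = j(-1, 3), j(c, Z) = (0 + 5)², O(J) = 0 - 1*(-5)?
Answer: -120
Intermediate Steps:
O(J) = 5 (O(J) = 0 + 5 = 5)
j(c, Z) = 25 (j(c, Z) = 5² = 25)
f(p, k) = -12*p + 3*k - 12*k*p (f(p, k) = 3*(-4*(p + k*p) + k) = 3*((-4*p - 4*k*p) + k) = 3*(k - 4*p - 4*k*p) = -12*p + 3*k - 12*k*p)
D = 25
(f(q, O(1)) + D)*(-3) = ((-12*0 + 3*5 - 12*5*0) + 25)*(-3) = ((0 + 15 + 0) + 25)*(-3) = (15 + 25)*(-3) = 40*(-3) = -120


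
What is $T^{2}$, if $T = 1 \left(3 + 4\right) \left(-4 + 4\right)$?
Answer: $0$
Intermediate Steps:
$T = 0$ ($T = 1 \cdot 7 \cdot 0 = 1 \cdot 0 = 0$)
$T^{2} = 0^{2} = 0$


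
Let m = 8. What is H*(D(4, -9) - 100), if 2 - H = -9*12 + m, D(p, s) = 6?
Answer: -9588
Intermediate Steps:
H = 102 (H = 2 - (-9*12 + 8) = 2 - (-108 + 8) = 2 - 1*(-100) = 2 + 100 = 102)
H*(D(4, -9) - 100) = 102*(6 - 100) = 102*(-94) = -9588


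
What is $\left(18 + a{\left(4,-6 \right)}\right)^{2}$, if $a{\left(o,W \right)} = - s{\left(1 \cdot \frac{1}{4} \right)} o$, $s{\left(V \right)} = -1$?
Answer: $484$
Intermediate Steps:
$a{\left(o,W \right)} = o$ ($a{\left(o,W \right)} = \left(-1\right) \left(-1\right) o = 1 o = o$)
$\left(18 + a{\left(4,-6 \right)}\right)^{2} = \left(18 + 4\right)^{2} = 22^{2} = 484$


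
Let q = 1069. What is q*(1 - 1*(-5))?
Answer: 6414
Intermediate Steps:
q*(1 - 1*(-5)) = 1069*(1 - 1*(-5)) = 1069*(1 + 5) = 1069*6 = 6414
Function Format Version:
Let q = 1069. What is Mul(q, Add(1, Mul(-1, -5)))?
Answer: 6414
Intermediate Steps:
Mul(q, Add(1, Mul(-1, -5))) = Mul(1069, Add(1, Mul(-1, -5))) = Mul(1069, Add(1, 5)) = Mul(1069, 6) = 6414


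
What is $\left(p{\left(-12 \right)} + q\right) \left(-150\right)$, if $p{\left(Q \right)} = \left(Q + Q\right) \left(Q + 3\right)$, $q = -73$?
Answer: $-21450$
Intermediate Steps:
$p{\left(Q \right)} = 2 Q \left(3 + Q\right)$
$\left(p{\left(-12 \right)} + q\right) \left(-150\right) = \left(2 \left(-12\right) \left(3 - 12\right) - 73\right) \left(-150\right) = \left(2 \left(-12\right) \left(-9\right) - 73\right) \left(-150\right) = \left(216 - 73\right) \left(-150\right) = 143 \left(-150\right) = -21450$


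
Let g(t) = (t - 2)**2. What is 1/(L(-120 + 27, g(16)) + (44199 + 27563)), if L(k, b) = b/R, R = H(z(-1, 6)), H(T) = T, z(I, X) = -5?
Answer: 5/358614 ≈ 1.3943e-5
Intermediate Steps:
R = -5
g(t) = (-2 + t)**2
L(k, b) = -b/5 (L(k, b) = b/(-5) = b*(-1/5) = -b/5)
1/(L(-120 + 27, g(16)) + (44199 + 27563)) = 1/(-(-2 + 16)**2/5 + (44199 + 27563)) = 1/(-1/5*14**2 + 71762) = 1/(-1/5*196 + 71762) = 1/(-196/5 + 71762) = 1/(358614/5) = 5/358614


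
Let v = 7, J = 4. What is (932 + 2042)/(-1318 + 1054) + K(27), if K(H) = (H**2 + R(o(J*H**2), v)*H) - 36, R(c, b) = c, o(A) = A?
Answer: 10482613/132 ≈ 79414.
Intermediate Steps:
K(H) = -36 + H**2 + 4*H**3 (K(H) = (H**2 + (4*H**2)*H) - 36 = (H**2 + 4*H**3) - 36 = -36 + H**2 + 4*H**3)
(932 + 2042)/(-1318 + 1054) + K(27) = (932 + 2042)/(-1318 + 1054) + (-36 + 27**2 + 4*27**3) = 2974/(-264) + (-36 + 729 + 4*19683) = 2974*(-1/264) + (-36 + 729 + 78732) = -1487/132 + 79425 = 10482613/132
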